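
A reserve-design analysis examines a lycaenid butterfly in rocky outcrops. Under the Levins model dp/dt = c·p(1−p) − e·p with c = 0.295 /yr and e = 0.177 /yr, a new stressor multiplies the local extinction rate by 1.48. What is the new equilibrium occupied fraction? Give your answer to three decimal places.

Before: p* = 1 − 0.177/0.295 = 0.4000.
After the change, c = 0.295, e = 0.26196, so p* = 1 − 0.26196/0.295 = 0.1120.

0.112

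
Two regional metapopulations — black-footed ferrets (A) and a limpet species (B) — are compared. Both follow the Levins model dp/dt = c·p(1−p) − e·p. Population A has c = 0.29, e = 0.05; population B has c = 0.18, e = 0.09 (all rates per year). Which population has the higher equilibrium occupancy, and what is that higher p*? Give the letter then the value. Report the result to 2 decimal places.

A, 0.83

A: p*_A = 1 − 0.05/0.29 = 0.8276.
B: p*_B = 1 − 0.09/0.18 = 0.5000.
A is higher at 0.8276.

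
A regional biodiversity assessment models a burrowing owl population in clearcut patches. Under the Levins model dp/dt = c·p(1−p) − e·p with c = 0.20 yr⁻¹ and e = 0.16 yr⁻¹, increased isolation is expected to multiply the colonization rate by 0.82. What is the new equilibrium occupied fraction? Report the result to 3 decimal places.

Before: p* = 1 − 0.16/0.20 = 0.2000.
After the change, c = 0.164, e = 0.16, so p* = 1 − 0.16/0.164 = 0.0244.

0.024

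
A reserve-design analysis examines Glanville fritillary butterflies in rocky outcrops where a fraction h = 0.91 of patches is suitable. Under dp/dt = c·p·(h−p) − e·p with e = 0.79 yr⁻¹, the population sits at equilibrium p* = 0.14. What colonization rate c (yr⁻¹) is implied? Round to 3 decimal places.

At equilibrium c(h−p*) = e, so c = e/(h−p*).
c = 0.79/(0.91 − 0.14) = 0.79/0.7700 = 1.0260.

1.026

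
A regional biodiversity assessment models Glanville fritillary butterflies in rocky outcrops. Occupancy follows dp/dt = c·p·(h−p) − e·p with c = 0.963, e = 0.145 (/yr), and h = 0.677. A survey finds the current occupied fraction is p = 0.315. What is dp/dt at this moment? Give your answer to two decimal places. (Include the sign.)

Colonization term: c·p·(h−p) = 0.963×0.315×0.3620 = 0.10981.
Extinction term: e·p = 0.04568.
dp/dt = 0.10981 − 0.04568 = 0.06414.

0.06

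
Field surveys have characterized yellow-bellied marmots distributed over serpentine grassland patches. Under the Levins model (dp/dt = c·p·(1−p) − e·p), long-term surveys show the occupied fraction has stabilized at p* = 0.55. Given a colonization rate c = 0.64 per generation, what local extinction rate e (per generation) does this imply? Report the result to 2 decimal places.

0.29

At equilibrium c(1−p*) = e.
e = 0.64 × (1 − 0.55) = 0.64 × 0.4500 = 0.2880.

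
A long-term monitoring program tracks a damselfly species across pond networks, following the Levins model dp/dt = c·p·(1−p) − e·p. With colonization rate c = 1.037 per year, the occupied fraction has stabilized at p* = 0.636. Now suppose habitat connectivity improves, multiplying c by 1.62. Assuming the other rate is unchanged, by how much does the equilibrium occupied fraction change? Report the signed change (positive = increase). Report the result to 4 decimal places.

0.1393

Balance c(1−p*) = e gives e = 1.037×(1 − 0.63600) = 0.37747.
New p* = 1 − e/c = 1 − 0.37747/1.67994 = 0.77531.
Δp* = 0.77531 − 0.63600 = +0.13931.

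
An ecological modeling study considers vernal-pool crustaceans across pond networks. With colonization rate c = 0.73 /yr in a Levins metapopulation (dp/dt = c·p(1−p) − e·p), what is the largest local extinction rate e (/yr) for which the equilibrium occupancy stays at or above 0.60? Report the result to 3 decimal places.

0.292

1 − e/c ≥ 0.60 ⇒ e ≤ c(1 − 0.60) = 0.73 × 0.4000.
e_max = 0.2920.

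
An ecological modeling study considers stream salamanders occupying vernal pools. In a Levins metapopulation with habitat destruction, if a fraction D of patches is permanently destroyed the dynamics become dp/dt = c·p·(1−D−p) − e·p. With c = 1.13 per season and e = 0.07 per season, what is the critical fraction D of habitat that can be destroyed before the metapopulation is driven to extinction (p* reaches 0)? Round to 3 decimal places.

The nontrivial equilibrium is p* = (1−D) − e/c; extinction occurs when this hits zero.
So D_crit = 1 − e/c = 1 − 0.07/1.13 = 1 − 0.0619 = 0.9381.
This equals the undisturbed p*, a classic result of Lande's extension.

0.938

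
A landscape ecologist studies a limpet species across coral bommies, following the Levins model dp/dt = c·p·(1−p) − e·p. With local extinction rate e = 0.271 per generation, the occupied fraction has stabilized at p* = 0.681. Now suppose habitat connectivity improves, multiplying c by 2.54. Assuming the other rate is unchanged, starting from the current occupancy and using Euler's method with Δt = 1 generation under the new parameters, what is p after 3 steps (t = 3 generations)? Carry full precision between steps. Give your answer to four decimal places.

Balance c(1−p*) = e gives c = e/(1 − 0.68100) = 0.271/0.31900 = 0.84953.
Starting from p₀ = 0.68100; update p ← p + (dp/dt)·Δt with the new parameters.
step 1: Δp = +0.28421, p = 0.96521
step 2: Δp = -0.18911, p = 0.77610
step 3: Δp = +0.16464, p = 0.94074

0.9407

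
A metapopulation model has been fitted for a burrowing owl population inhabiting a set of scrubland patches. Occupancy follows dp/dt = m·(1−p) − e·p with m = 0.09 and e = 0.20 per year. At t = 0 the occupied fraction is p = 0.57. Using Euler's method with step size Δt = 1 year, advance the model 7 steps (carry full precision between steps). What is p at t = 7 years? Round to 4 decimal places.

Update rule: p ← p + [m·(1−p) − e·p]·Δt with Δt = 1.
p: 0.57000 → 0.49470  (Δp = -0.07530)
p: 0.49470 → 0.44124  (Δp = -0.05346)
p: 0.44124 → 0.40328  (Δp = -0.03796)
p: 0.40328 → 0.37633  (Δp = -0.02695)
p: 0.37633 → 0.35719  (Δp = -0.01913)
p: 0.35719 → 0.34361  (Δp = -0.01359)
p: 0.34361 → 0.33396  (Δp = -0.00965)

0.3340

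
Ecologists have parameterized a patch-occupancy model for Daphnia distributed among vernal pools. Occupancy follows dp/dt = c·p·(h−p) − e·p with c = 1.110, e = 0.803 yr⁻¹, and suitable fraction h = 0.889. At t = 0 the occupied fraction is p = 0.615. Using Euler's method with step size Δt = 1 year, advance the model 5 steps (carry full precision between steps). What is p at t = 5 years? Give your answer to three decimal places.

0.203

Update rule: p ← p + [c·p·(h−p) − e·p]·Δt with Δt = 1.
t = 1: p = 0.61500 + (-0.30680) = 0.30820
t = 2: p = 0.30820 + (-0.04879) = 0.25941
t = 3: p = 0.25941 + (-0.02702) = 0.23239
t = 4: p = 0.23239 + (-0.01723) = 0.21516
t = 5: p = 0.21516 + (-0.01184) = 0.20331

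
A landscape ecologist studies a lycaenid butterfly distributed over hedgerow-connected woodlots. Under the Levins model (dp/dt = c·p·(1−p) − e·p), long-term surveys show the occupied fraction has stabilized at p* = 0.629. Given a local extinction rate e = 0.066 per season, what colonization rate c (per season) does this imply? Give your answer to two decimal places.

At equilibrium c(1−p*) = e, so c = e/(1−p*).
c = 0.066/(1 − 0.629) = 0.066/0.3710 = 0.1779.

0.18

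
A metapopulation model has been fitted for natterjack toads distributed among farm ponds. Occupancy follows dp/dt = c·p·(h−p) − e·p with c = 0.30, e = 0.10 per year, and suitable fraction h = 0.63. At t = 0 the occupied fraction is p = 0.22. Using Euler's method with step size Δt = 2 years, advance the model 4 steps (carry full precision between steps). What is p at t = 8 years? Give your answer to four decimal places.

0.2548

Update rule: p ← p + [c·p·(h−p) − e·p]·Δt with Δt = 2.
  1  |  dp/dt·Δt = +0.010120  |  p_1 = 0.230120
  2  |  dp/dt·Δt = +0.009188  |  p_2 = 0.239308
  3  |  dp/dt·Δt = +0.008236  |  p_3 = 0.247544
  4  |  dp/dt·Δt = +0.007296  |  p_4 = 0.254840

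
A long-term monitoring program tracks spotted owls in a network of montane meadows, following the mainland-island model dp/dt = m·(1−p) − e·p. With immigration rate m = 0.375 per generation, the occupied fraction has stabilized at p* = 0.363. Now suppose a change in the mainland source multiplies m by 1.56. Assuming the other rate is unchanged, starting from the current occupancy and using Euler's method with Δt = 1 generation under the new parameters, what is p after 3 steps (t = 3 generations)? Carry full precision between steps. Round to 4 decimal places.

Balance m(1−p*) = e·p* gives e = m(1−p*)/p* = 0.375×0.63700/0.36300 = 0.65806.
Starting from p₀ = 0.36300; update p ← p + (dp/dt)·Δt with the new parameters.
step 1: Δp = +0.13377, p = 0.49677
step 2: Δp = -0.03251, p = 0.46426
step 3: Δp = +0.00790, p = 0.47216

0.4722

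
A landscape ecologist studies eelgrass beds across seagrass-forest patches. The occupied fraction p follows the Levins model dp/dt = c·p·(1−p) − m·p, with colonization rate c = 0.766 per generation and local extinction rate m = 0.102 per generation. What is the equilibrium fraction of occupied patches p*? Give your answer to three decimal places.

0.867

Setting dp/dt = 0 and dividing through by p* gives c·(1−p*) = m.
So p* = 1 − m/c = 1 − 0.102/0.766 = 1 − 0.1332 = 0.8668.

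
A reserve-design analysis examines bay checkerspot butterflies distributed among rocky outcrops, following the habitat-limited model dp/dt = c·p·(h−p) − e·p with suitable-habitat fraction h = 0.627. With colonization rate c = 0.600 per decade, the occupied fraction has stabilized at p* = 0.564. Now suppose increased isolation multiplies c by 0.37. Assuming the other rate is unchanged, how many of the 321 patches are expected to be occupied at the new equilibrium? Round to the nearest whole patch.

Balance c(h−p*) = e gives e = 0.600×(0.627 − 0.56400) = 0.03780.
New p* = 0.627 − e/c = 0.627 − 0.03780/0.22200 = 0.45673.
Expected occupied = 321 × 0.45673 = 146.61 ≈ 147.

147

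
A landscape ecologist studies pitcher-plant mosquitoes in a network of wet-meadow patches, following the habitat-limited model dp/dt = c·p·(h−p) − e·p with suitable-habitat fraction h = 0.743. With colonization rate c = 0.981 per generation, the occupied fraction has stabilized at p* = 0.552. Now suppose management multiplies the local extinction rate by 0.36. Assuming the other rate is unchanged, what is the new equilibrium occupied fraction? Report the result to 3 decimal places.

Balance c(h−p*) = e gives e = 0.981×(0.743 − 0.55200) = 0.18737.
New p* = 0.743 − e/c = 0.743 − 0.06745/0.98100 = 0.67424.

0.674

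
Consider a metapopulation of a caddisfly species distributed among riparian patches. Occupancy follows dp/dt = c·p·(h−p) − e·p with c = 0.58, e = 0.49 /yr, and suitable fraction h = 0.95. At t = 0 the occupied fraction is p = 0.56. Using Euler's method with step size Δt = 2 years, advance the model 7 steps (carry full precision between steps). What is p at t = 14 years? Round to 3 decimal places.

0.140

Update rule: p ← p + [c·p·(h−p) − e·p]·Δt with Δt = 2.
step 1: Δp = -0.29546, p = 0.26454
step 2: Δp = -0.04891, p = 0.21564
step 3: Δp = -0.02763, p = 0.18801
step 4: Δp = -0.01806, p = 0.16994
step 5: Δp = -0.01277, p = 0.15717
step 6: Δp = -0.00948, p = 0.14769
step 7: Δp = -0.00728, p = 0.14041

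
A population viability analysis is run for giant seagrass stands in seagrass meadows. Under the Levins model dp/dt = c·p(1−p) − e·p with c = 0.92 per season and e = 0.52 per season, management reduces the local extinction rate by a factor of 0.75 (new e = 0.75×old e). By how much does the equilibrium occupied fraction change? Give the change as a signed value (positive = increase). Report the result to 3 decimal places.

Before: p* = 1 − 0.52/0.92 = 0.4348.
After the change, c = 0.92, e = 0.39, so p* = 1 − 0.39/0.92 = 0.5761.
Δp* = 0.5761 − 0.4348 = +0.1413.

0.141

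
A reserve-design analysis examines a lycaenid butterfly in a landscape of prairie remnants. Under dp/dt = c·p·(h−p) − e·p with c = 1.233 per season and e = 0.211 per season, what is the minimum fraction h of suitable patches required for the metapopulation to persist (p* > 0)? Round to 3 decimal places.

p* = h − e/c is positive only when h > e/c.
h_min = e/c = 0.211/1.233 = 0.1711.

0.171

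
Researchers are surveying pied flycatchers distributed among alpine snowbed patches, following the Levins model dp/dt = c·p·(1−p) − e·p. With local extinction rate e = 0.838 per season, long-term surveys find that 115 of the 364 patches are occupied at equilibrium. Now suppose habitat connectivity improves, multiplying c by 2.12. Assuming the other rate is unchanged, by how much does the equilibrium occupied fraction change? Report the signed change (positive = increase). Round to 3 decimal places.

Observed p* = 115/364 = 0.31593.
Balance c(1−p*) = e gives c = e/(1 − 0.31593) = 0.838/0.68407 = 1.22502.
New p* = 1 − e/c = 1 − 0.83800/2.59704 = 0.67732.
Δp* = 0.67732 − 0.31593 = +0.36139.

0.361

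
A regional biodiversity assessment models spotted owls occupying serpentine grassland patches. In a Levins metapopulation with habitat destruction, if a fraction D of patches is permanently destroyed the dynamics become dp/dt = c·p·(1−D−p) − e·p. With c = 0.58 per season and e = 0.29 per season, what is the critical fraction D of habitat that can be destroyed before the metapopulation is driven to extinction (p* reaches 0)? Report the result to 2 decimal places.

The nontrivial equilibrium is p* = (1−D) − e/c; extinction occurs when this hits zero.
So D_crit = 1 − e/c = 1 − 0.29/0.58 = 1 − 0.5000 = 0.5000.
Note this equals the original equilibrium occupancy — the Levins extinction-debt result.

0.50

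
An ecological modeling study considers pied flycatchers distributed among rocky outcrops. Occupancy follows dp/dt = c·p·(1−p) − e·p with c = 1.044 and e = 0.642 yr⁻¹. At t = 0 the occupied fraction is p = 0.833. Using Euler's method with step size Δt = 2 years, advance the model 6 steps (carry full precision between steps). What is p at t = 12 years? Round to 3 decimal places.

0.351

Update rule: p ← p + [c·p·(1−p) − e·p]·Δt with Δt = 2.
step 1: Δp = -0.77911, p = 0.05389
step 2: Δp = +0.03726, p = 0.09116
step 3: Δp = +0.05594, p = 0.14710
step 4: Δp = +0.07309, p = 0.22018
step 5: Δp = +0.07580, p = 0.29598
step 6: Δp = +0.05505, p = 0.35103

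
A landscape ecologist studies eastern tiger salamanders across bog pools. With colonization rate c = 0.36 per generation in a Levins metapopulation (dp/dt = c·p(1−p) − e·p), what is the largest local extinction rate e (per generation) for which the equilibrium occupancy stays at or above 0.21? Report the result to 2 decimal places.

1 − e/c ≥ 0.21 ⇒ e ≤ c(1 − 0.21) = 0.36 × 0.7900.
e_max = 0.2844.

0.28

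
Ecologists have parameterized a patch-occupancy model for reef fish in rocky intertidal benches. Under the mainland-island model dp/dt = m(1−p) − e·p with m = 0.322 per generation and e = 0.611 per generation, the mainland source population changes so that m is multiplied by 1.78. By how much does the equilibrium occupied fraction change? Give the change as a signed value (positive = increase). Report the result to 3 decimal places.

0.139

Before: p* = 0.322/(0.322+0.611) = 0.3451.
After: m = 0.57316, e = 0.611; p* = 0.57316/1.1842 = 0.4840.
Δp* = 0.4840 − 0.3451 = +0.1389.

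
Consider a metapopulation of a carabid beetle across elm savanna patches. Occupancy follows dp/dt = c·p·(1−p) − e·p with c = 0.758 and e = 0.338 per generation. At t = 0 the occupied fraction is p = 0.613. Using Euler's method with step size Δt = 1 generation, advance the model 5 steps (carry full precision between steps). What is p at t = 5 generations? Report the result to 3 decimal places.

0.557

Update rule: p ← p + [c·p·(1−p) − e·p]·Δt with Δt = 1.
step 1: Δp = -0.02737, p = 0.58563
step 2: Δp = -0.01400, p = 0.57163
step 3: Δp = -0.00760, p = 0.56403
step 4: Δp = -0.00425, p = 0.55978
step 5: Δp = -0.00241, p = 0.55737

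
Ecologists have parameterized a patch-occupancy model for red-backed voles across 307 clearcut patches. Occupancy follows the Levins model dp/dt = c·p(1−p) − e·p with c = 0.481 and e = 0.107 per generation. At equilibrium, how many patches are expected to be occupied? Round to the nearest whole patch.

p* = 1 − e/c = 1 − 0.107/0.481 = 0.7775.
Expected occupied patches = N × p* = 307 × 0.7775 = 238.71 ≈ 239.

239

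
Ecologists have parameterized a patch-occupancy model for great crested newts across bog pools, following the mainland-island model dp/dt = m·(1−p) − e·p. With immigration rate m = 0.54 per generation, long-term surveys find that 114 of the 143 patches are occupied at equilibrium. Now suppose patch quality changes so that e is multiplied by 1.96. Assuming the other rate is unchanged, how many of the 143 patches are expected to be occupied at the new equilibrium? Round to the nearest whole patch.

95

Observed p* = 114/143 = 0.79720.
Balance m(1−p*) = e·p* gives e = m(1−p*)/p* = 0.54×0.20280/0.79720 = 0.13737.
New p* = m/(m+e) = 0.54000/(0.54000+0.26925) = 0.66728.
Expected occupied = 143 × 0.66728 = 95.42 ≈ 95.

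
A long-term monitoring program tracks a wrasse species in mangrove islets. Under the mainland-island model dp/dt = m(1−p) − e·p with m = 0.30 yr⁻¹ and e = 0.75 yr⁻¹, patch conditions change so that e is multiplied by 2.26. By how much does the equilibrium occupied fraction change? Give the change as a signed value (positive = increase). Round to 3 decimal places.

-0.135

Before: p* = 0.30/(0.30+0.75) = 0.2857.
After: m = 0.3, e = 1.695; p* = 0.3/1.9950 = 0.1504.
Δp* = 0.1504 − 0.2857 = -0.1353.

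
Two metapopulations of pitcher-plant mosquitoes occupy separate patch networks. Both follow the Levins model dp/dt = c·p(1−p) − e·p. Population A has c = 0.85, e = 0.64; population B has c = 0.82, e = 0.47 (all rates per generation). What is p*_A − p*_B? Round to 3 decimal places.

-0.180

A: p*_A = 1 − 0.64/0.85 = 0.2471.
B: p*_B = 1 − 0.47/0.82 = 0.4268.
p*_A − p*_B = 0.2471 − 0.4268 = -0.1798.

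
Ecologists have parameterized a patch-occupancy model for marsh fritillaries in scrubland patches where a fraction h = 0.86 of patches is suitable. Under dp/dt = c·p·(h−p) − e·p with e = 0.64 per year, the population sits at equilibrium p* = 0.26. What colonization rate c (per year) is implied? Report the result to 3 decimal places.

1.067

At equilibrium c(h−p*) = e, so c = e/(h−p*).
c = 0.64/(0.86 − 0.26) = 0.64/0.6000 = 1.0667.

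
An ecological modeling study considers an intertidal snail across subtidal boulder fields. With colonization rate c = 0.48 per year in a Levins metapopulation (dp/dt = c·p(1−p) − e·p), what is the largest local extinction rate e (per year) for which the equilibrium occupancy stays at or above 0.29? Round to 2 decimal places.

0.34

1 − e/c ≥ 0.29 ⇒ e ≤ c(1 − 0.29) = 0.48 × 0.7100.
e_max = 0.3408.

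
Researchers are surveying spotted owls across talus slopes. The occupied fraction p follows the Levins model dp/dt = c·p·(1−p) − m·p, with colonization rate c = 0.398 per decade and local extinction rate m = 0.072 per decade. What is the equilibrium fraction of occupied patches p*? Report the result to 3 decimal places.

At equilibrium, colonization balances extinction: c·p*·(1−p*) = m·p*.
So p* = 1 − m/c = 1 − 0.072/0.398 = 1 − 0.1809 = 0.8191.

0.819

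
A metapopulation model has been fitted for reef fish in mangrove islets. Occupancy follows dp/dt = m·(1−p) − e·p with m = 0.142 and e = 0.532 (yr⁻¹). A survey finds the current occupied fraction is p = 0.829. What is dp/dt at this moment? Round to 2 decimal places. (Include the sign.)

-0.42

Colonization term: m·(1−p) = 0.142×0.1710 = 0.02428.
Extinction term: e·p = 0.44103.
dp/dt = 0.02428 − 0.44103 = -0.41675.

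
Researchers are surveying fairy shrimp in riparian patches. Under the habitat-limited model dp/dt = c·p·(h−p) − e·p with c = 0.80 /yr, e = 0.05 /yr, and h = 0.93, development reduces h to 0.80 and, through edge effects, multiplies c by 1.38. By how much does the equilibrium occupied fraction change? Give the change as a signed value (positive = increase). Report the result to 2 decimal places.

Before: p* = h − e/c = 0.93 − 0.05/0.80 = 0.93 − 0.0625 = 0.8675.
After: c = 1.104, e = 0.05, h = 0.80; p* = 0.80 − 0.05/1.104 = 0.7547.
Δp* = 0.7547 − 0.8675 = -0.1128.

-0.11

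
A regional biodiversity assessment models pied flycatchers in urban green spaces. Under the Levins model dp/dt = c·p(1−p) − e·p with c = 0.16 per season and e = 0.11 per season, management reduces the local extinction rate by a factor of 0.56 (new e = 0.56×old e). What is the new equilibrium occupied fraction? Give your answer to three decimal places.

Before: p* = 1 − 0.11/0.16 = 0.3125.
After the change, c = 0.16, e = 0.0616, so p* = 1 − 0.0616/0.16 = 0.6150.

0.615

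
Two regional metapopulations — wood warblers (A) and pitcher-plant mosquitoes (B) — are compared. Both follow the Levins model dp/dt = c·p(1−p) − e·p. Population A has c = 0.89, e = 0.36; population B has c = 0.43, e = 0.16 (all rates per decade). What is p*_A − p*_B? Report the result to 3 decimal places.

-0.032

A: p*_A = 1 − 0.36/0.89 = 0.5955.
B: p*_B = 1 − 0.16/0.43 = 0.6279.
p*_A − p*_B = 0.5955 − 0.6279 = -0.0324.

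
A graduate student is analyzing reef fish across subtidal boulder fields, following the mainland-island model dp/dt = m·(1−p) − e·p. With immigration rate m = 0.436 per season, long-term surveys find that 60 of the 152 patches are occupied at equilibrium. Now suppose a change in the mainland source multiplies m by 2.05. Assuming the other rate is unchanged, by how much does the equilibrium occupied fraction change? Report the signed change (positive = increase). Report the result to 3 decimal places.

0.177

Observed p* = 60/152 = 0.39474.
Balance m(1−p*) = e·p* gives e = m(1−p*)/p* = 0.436×0.60526/0.39474 = 0.66852.
New p* = m/(m+e) = 0.89380/(0.89380+0.66852) = 0.57210.
Δp* = 0.57210 − 0.39474 = +0.17736.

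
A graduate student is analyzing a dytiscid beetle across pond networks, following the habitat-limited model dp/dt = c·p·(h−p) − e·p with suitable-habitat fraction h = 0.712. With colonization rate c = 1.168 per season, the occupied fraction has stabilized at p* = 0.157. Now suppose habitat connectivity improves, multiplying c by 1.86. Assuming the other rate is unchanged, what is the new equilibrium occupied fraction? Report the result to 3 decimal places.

Balance c(h−p*) = e gives e = 1.168×(0.712 − 0.15700) = 0.64824.
New p* = 0.712 − e/c = 0.712 − 0.64824/2.17248 = 0.41361.

0.414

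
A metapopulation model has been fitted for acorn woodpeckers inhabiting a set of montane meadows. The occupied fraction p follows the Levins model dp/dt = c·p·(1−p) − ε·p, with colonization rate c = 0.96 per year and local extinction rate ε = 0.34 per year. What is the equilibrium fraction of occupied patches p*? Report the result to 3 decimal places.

0.646

Setting dp/dt = 0 and dividing through by p* gives c·(1−p*) = ε.
So p* = 1 − ε/c = 1 − 0.34/0.96 = 1 − 0.3542 = 0.6458.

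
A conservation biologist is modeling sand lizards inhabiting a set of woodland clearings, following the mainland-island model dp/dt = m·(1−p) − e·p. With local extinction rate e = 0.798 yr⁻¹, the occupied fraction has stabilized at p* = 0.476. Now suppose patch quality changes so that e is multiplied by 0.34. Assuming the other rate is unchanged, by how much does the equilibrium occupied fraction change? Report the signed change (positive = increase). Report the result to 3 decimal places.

0.252

Balance m(1−p*) = e·p* gives m = e·p*/(1−p*) = 0.798×0.47600/0.52400 = 0.72490.
New p* = m/(m+e) = 0.72490/(0.72490+0.27132) = 0.72765.
Δp* = 0.72765 − 0.47600 = +0.25165.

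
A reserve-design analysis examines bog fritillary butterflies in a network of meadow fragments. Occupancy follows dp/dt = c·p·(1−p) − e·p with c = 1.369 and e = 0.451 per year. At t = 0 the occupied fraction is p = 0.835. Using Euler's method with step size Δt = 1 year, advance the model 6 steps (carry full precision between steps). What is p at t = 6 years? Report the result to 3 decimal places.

Update rule: p ← p + [c·p·(1−p) − e·p]·Δt with Δt = 1.
  1  |  dp/dt·Δt = -0.187971  |  p_1 = 0.647029
  2  |  dp/dt·Δt = +0.020846  |  p_2 = 0.667875
  3  |  dp/dt·Δt = +0.002458  |  p_3 = 0.670332
  4  |  dp/dt·Δt = +0.000211  |  p_4 = 0.670543
  5  |  dp/dt·Δt = +0.000017  |  p_5 = 0.670561
  6  |  dp/dt·Δt = +0.000001  |  p_6 = 0.670562

0.671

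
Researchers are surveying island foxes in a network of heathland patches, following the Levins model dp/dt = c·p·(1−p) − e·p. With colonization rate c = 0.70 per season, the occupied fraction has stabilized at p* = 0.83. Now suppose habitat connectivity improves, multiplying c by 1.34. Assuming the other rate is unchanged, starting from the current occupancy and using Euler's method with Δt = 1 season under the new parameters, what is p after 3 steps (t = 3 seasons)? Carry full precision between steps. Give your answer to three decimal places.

Balance c(1−p*) = e gives e = 0.70×(1 − 0.83000) = 0.11900.
Starting from p₀ = 0.83000; update p ← p + (dp/dt)·Δt with the new parameters.
step 1: Δp = +0.03358, p = 0.86358
step 2: Δp = +0.00774, p = 0.87132
step 3: Δp = +0.00148, p = 0.87280

0.873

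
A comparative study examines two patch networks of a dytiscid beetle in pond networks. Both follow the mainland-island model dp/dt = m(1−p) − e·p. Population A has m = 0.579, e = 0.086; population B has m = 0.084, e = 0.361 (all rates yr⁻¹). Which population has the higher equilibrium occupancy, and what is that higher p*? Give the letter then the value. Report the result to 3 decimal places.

A, 0.871

A: p*_A = m/(m+e) = 0.579/0.6650 = 0.8707.
B: p*_B = 0.084/0.4450 = 0.1888.
A is higher at 0.8707.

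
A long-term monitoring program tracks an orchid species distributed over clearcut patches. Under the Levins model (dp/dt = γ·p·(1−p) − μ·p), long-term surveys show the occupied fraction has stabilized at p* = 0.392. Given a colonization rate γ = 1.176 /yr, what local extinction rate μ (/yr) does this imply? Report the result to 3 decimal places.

At equilibrium γ(1−p*) = μ.
μ = 1.176 × (1 − 0.392) = 1.176 × 0.6080 = 0.7150.

0.715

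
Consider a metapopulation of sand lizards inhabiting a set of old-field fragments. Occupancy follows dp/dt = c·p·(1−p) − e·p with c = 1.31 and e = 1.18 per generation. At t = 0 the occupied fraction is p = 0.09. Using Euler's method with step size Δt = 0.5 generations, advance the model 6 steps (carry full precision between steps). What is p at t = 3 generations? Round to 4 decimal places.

0.0929

Update rule: p ← p + [c·p·(1−p) − e·p]·Δt with Δt = 0.5.
  1  |  dp/dt·Δt = +0.000545  |  p_1 = 0.090544
  2  |  dp/dt·Δt = +0.000516  |  p_2 = 0.091060
  3  |  dp/dt·Δt = +0.000488  |  p_3 = 0.091548
  4  |  dp/dt·Δt = +0.000461  |  p_4 = 0.092009
  5  |  dp/dt·Δt = +0.000436  |  p_5 = 0.092444
  6  |  dp/dt·Δt = +0.000411  |  p_6 = 0.092856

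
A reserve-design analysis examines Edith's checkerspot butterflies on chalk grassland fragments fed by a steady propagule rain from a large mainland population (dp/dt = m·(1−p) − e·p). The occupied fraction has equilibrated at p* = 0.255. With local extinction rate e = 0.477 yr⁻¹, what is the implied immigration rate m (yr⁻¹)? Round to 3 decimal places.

0.163

At equilibrium m(1−p*) = e·p*, so m = e·p*/(1−p*).
m = 0.477 × 0.255 / 0.7450 = 0.1216/0.7450 = 0.1633.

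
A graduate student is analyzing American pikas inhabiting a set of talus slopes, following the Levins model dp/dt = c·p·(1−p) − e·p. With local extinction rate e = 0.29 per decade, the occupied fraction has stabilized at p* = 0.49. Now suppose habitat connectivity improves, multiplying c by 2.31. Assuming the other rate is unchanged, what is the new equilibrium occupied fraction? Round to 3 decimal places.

0.779

Balance c(1−p*) = e gives c = e/(1 − 0.49000) = 0.29/0.51000 = 0.56863.
New p* = 1 − e/c = 1 − 0.29000/1.31354 = 0.77922.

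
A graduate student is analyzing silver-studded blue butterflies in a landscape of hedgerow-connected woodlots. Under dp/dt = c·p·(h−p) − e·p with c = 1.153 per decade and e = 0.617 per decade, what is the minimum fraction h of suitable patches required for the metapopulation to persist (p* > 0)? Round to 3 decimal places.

0.535

p* = h − e/c is positive only when h > e/c.
h_min = e/c = 0.617/1.153 = 0.5351.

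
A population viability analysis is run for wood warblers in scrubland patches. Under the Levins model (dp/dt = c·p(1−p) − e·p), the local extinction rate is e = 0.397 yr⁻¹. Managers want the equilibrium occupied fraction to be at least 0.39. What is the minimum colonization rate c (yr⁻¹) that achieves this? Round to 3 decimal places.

p* = 1 − e/c ≥ 0.39 requires e/c ≤ 0.6100, i.e. c ≥ e/0.6100.
c_min = 0.397/0.6100 = 0.6508.

0.651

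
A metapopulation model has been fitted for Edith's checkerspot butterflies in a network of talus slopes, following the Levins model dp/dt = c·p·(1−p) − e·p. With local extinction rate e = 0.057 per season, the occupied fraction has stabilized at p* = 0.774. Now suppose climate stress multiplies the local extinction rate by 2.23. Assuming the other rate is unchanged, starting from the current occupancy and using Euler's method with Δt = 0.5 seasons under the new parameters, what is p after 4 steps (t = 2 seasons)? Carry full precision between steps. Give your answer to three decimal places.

Balance c(1−p*) = e gives c = e/(1 − 0.77400) = 0.057/0.22600 = 0.25221.
Starting from p₀ = 0.77400; update p ← p + (dp/dt)·Δt with the new parameters.
t = 0.5: p = 0.77400 + (-0.02713) = 0.74687
t = 1: p = 0.74687 + (-0.02363) = 0.72324
t = 1.5: p = 0.72324 + (-0.02072) = 0.70252
t = 2: p = 0.70252 + (-0.01829) = 0.68422

0.684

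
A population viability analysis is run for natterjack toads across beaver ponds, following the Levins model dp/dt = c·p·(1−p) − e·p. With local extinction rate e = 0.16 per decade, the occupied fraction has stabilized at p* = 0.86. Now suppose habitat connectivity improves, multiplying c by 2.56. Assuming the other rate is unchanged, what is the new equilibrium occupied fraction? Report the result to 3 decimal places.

Balance c(1−p*) = e gives c = e/(1 − 0.86000) = 0.16/0.14000 = 1.14286.
New p* = 1 − e/c = 1 − 0.16000/2.92572 = 0.94531.

0.945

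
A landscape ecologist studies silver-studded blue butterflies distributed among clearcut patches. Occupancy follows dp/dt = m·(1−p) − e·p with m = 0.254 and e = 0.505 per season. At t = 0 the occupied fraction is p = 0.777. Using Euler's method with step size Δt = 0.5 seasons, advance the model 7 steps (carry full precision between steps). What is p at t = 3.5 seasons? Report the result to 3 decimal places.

Update rule: p ← p + [m·(1−p) − e·p]·Δt with Δt = 0.5.
p: 0.77700 → 0.60913  (Δp = -0.16787)
p: 0.60913 → 0.50496  (Δp = -0.10416)
p: 0.50496 → 0.44033  (Δp = -0.06463)
p: 0.44033 → 0.40022  (Δp = -0.04011)
p: 0.40022 → 0.37534  (Δp = -0.02489)
p: 0.37534 → 0.35990  (Δp = -0.01544)
p: 0.35990 → 0.35032  (Δp = -0.00958)

0.350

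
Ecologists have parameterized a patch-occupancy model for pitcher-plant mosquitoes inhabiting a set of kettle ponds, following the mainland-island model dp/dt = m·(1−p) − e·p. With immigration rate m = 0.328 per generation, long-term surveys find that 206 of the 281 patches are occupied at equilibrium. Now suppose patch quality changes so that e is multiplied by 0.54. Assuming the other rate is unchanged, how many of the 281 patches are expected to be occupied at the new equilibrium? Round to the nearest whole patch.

Observed p* = 206/281 = 0.73310.
Balance m(1−p*) = e·p* gives e = m(1−p*)/p* = 0.328×0.26690/0.73310 = 0.11942.
New p* = m/(m+e) = 0.32800/(0.32800+0.06449) = 0.83569.
Expected occupied = 281 × 0.83569 = 234.83 ≈ 235.

235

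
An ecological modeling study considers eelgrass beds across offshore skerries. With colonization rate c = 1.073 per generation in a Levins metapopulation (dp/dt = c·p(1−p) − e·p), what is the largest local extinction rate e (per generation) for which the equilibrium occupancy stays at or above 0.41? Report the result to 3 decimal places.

1 − e/c ≥ 0.41 ⇒ e ≤ c(1 − 0.41) = 1.073 × 0.5900.
e_max = 0.6331.

0.633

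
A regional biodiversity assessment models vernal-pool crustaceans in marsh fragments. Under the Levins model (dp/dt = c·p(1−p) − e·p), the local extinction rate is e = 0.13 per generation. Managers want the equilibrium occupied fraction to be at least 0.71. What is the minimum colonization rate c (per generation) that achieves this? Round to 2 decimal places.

0.45

p* = 1 − e/c ≥ 0.71 requires e/c ≤ 0.2900, i.e. c ≥ e/0.2900.
c_min = 0.13/0.2900 = 0.4483.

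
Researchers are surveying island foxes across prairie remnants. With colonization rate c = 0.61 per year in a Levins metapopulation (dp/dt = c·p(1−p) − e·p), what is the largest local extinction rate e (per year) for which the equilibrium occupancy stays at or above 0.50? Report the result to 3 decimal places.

0.305

1 − e/c ≥ 0.50 ⇒ e ≤ c(1 − 0.50) = 0.61 × 0.5000.
e_max = 0.3050.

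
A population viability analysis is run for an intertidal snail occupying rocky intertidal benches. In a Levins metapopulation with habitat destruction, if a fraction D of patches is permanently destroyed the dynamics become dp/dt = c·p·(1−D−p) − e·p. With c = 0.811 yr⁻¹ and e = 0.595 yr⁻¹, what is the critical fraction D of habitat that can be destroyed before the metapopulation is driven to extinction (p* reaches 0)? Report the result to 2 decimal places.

0.27

The nontrivial equilibrium is p* = (1−D) − e/c; extinction occurs when this hits zero.
So D_crit = 1 − e/c = 1 − 0.595/0.811 = 1 − 0.7337 = 0.2663.
Note this equals the original equilibrium occupancy — the Levins extinction-debt result.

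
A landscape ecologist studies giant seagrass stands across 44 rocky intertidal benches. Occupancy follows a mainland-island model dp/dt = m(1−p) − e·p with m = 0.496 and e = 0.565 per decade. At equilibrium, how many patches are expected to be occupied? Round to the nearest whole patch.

p* = m/(m+e) = 0.496/1.0610 = 0.4675.
Expected occupied patches = N × p* = 44 × 0.4675 = 20.57 ≈ 21.

21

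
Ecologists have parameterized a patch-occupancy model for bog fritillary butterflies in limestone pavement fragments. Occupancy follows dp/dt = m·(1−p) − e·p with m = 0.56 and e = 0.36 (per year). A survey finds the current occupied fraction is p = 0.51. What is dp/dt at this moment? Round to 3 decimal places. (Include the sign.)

0.091

Colonization term: m·(1−p) = 0.56×0.4900 = 0.27440.
Extinction term: e·p = 0.18360.
dp/dt = 0.27440 − 0.18360 = 0.09080.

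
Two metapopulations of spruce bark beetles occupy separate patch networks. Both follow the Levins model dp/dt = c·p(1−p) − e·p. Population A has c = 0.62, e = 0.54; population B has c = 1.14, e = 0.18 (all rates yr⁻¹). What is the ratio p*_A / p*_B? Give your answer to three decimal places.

A: p*_A = 1 − 0.54/0.62 = 0.1290.
B: p*_B = 1 − 0.18/1.14 = 0.8421.
p*_A / p*_B = 0.1290/0.8421 = 0.1532.

0.153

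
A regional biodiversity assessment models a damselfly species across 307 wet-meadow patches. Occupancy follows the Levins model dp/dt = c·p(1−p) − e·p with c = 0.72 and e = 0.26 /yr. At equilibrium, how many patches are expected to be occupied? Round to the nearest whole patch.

196

p* = 1 − e/c = 1 − 0.26/0.72 = 0.6389.
Expected occupied patches = N × p* = 307 × 0.6389 = 196.14 ≈ 196.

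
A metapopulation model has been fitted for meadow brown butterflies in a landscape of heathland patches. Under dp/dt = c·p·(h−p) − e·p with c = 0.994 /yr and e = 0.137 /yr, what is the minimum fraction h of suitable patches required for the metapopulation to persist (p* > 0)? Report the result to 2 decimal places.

p* = h − e/c is positive only when h > e/c.
h_min = e/c = 0.137/0.994 = 0.1378.

0.14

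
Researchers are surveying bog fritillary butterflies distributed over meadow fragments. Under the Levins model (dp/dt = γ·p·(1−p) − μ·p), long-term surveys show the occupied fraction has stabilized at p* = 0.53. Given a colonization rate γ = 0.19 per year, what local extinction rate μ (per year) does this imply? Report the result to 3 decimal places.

0.089

At equilibrium γ(1−p*) = μ.
μ = 0.19 × (1 − 0.53) = 0.19 × 0.4700 = 0.0893.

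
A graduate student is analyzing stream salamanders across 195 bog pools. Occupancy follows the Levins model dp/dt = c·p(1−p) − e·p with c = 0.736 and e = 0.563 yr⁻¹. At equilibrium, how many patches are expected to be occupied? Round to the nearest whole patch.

p* = 1 − e/c = 1 − 0.563/0.736 = 0.2351.
Expected occupied patches = N × p* = 195 × 0.2351 = 45.84 ≈ 46.

46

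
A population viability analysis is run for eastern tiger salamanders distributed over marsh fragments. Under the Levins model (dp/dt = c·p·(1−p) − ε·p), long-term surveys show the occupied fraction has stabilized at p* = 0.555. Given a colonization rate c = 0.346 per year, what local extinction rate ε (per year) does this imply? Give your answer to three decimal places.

At equilibrium c(1−p*) = ε.
ε = 0.346 × (1 − 0.555) = 0.346 × 0.4450 = 0.1540.

0.154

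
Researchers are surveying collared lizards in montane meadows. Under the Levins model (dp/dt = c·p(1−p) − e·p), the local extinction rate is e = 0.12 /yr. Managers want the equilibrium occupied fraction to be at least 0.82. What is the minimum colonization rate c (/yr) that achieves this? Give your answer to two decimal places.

p* = 1 − e/c ≥ 0.82 requires e/c ≤ 0.1800, i.e. c ≥ e/0.1800.
c_min = 0.12/0.1800 = 0.6667.

0.67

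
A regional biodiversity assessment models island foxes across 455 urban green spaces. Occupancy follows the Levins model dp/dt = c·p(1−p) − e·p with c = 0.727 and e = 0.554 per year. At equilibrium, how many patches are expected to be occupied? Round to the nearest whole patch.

p* = 1 − e/c = 1 − 0.554/0.727 = 0.2380.
Expected occupied patches = N × p* = 455 × 0.2380 = 108.27 ≈ 108.

108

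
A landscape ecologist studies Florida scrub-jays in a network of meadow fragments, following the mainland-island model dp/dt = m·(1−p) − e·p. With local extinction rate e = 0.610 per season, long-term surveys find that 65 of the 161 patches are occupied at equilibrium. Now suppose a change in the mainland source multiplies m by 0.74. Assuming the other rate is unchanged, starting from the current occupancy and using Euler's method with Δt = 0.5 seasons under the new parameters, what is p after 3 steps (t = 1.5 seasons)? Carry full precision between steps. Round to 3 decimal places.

0.345

Observed p* = 65/161 = 0.40373.
Balance m(1−p*) = e·p* gives m = e·p*/(1−p*) = 0.610×0.40373/0.59627 = 0.41302.
Starting from p₀ = 0.40373; update p ← p + (dp/dt)·Δt with the new parameters.
t = 0.5: p = 0.40373 + (-0.03202) = 0.37171
t = 1: p = 0.37171 + (-0.01736) = 0.35435
t = 1.5: p = 0.35435 + (-0.00941) = 0.34494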